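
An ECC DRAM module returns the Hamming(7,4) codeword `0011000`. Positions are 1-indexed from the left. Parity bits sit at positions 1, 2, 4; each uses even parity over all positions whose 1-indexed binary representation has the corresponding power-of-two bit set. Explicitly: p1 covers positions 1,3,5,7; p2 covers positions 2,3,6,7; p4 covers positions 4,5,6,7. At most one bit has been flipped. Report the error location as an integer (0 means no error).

s1: b1⊕b3⊕b5⊕b7 = 0⊕1⊕0⊕0 = 1
s2: b2⊕b3⊕b6⊕b7 = 0⊕1⊕0⊕0 = 1
s4: b4⊕b5⊕b6⊕b7 = 1⊕0⊕0⊕0 = 1
Syndrome (s4...s1) = 111 → position 7.

7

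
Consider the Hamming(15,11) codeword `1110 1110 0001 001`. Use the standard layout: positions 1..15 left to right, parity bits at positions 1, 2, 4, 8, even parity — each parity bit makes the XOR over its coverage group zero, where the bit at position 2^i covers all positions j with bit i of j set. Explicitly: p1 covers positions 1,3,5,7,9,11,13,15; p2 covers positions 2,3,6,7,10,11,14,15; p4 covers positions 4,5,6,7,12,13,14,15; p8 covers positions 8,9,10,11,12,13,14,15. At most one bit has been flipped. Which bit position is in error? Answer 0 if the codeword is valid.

7

s1: b1⊕b3⊕b5⊕b7⊕b9⊕b11⊕b13⊕b15 = 1⊕1⊕1⊕1⊕0⊕0⊕0⊕1 = 1
s2: b2⊕b3⊕b6⊕b7⊕b10⊕b11⊕b14⊕b15 = 1⊕1⊕1⊕1⊕0⊕0⊕0⊕1 = 1
s4: b4⊕b5⊕b6⊕b7⊕b12⊕b13⊕b14⊕b15 = 0⊕1⊕1⊕1⊕1⊕0⊕0⊕1 = 1
s8: b8⊕b9⊕b10⊕b11⊕b12⊕b13⊕b14⊕b15 = 0⊕0⊕0⊕0⊕1⊕0⊕0⊕1 = 0
Syndrome (s8...s1) = 0111 → position 7.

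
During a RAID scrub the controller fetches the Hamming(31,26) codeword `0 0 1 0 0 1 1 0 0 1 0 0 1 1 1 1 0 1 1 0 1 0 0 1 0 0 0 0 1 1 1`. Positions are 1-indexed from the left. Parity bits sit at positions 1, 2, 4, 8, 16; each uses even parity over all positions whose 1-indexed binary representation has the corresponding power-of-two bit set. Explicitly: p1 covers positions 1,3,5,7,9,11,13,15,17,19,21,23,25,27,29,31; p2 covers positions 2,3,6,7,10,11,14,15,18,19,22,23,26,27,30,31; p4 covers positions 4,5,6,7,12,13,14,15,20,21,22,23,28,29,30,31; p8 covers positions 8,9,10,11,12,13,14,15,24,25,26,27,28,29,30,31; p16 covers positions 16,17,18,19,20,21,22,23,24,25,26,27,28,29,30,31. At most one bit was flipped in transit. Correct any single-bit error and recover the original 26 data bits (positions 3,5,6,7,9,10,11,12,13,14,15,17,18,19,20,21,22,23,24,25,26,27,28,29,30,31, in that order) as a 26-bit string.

10110100111011010010000111

s1: b1⊕b3⊕b5⊕b7⊕b9⊕b11⊕b13⊕b15⊕b17⊕b19⊕b21⊕b23⊕b25⊕b27⊕b29⊕b31 = 0⊕1⊕0⊕1⊕0⊕0⊕1⊕1⊕0⊕1⊕1⊕0⊕0⊕0⊕1⊕1 = 0
s2: b2⊕b3⊕b6⊕b7⊕b10⊕b11⊕b14⊕b15⊕b18⊕b19⊕b22⊕b23⊕b26⊕b27⊕b30⊕b31 = 0⊕1⊕1⊕1⊕1⊕0⊕1⊕1⊕1⊕1⊕0⊕0⊕0⊕0⊕1⊕1 = 0
s4: b4⊕b5⊕b6⊕b7⊕b12⊕b13⊕b14⊕b15⊕b20⊕b21⊕b22⊕b23⊕b28⊕b29⊕b30⊕b31 = 0⊕0⊕1⊕1⊕0⊕1⊕1⊕1⊕0⊕1⊕0⊕0⊕0⊕1⊕1⊕1 = 1
s8: b8⊕b9⊕b10⊕b11⊕b12⊕b13⊕b14⊕b15⊕b24⊕b25⊕b26⊕b27⊕b28⊕b29⊕b30⊕b31 = 0⊕0⊕1⊕0⊕0⊕1⊕1⊕1⊕1⊕0⊕0⊕0⊕0⊕1⊕1⊕1 = 0
s16: b16⊕b17⊕b18⊕b19⊕b20⊕b21⊕b22⊕b23⊕b24⊕b25⊕b26⊕b27⊕b28⊕b29⊕b30⊕b31 = 1⊕0⊕1⊕1⊕0⊕1⊕0⊕0⊕1⊕0⊕0⊕0⊕0⊕1⊕1⊕1 = 0
Syndrome (s16...s1) = 00100 → position 4.
Flip bit 4: corrected codeword = 0011011001001111011010010000111
Data bits at positions 3,5,6,7,9,10,11,12,13,14,15,17,18,19,20,21,22,23,24,25,26,27,28,29,30,31: 10110100111011010010000111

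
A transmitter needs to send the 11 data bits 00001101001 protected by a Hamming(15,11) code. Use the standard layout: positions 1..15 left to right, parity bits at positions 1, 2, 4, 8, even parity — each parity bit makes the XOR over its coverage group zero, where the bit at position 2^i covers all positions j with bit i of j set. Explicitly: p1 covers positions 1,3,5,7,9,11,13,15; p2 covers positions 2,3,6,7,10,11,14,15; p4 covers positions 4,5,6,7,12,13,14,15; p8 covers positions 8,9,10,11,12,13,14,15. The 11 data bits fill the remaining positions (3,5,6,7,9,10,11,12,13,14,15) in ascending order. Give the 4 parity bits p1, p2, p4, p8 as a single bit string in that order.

Place data bits at non-power-of-two positions: b3=0, b5=0, b6=0, b7=0, b9=1, b10=1, b11=0, b12=1, b13=0, b14=0, b15=1.
p1 = XOR of data positions {3,5,7,9,11,13,15} = 0⊕0⊕0⊕1⊕0⊕0⊕1 = 0
p2 = XOR of data positions {3,6,7,10,11,14,15} = 0⊕0⊕0⊕1⊕0⊕0⊕1 = 0
p4 = XOR of data positions {5,6,7,12,13,14,15} = 0⊕0⊕0⊕1⊕0⊕0⊕1 = 0
p8 = XOR of data positions {9,10,11,12,13,14,15} = 1⊕1⊕0⊕1⊕0⊕0⊕1 = 0
Parity bits p1,p2,p4,p8 = 0000

0000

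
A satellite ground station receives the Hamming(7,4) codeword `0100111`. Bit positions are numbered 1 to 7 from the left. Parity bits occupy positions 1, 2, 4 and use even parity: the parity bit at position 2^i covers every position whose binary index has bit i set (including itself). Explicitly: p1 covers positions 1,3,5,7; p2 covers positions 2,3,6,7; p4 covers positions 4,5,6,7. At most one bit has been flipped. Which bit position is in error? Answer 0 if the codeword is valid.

6

s1: b1⊕b3⊕b5⊕b7 = 0⊕0⊕1⊕1 = 0
s2: b2⊕b3⊕b6⊕b7 = 1⊕0⊕1⊕1 = 1
s4: b4⊕b5⊕b6⊕b7 = 0⊕1⊕1⊕1 = 1
Syndrome (s4...s1) = 110 → position 6.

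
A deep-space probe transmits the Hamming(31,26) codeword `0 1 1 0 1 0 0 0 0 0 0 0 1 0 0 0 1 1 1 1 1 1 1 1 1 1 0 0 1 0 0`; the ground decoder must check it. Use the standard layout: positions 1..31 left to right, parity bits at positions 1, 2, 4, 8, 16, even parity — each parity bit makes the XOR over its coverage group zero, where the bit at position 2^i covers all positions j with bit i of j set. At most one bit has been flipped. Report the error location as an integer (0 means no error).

31

s1: b1⊕b3⊕b5⊕b7⊕b9⊕b11⊕b13⊕b15⊕b17⊕b19⊕b21⊕b23⊕b25⊕b27⊕b29⊕b31 = 0⊕1⊕1⊕0⊕0⊕0⊕1⊕0⊕1⊕1⊕1⊕1⊕1⊕0⊕1⊕0 = 1
s2: b2⊕b3⊕b6⊕b7⊕b10⊕b11⊕b14⊕b15⊕b18⊕b19⊕b22⊕b23⊕b26⊕b27⊕b30⊕b31 = 1⊕1⊕0⊕0⊕0⊕0⊕0⊕0⊕1⊕1⊕1⊕1⊕1⊕0⊕0⊕0 = 1
s4: b4⊕b5⊕b6⊕b7⊕b12⊕b13⊕b14⊕b15⊕b20⊕b21⊕b22⊕b23⊕b28⊕b29⊕b30⊕b31 = 0⊕1⊕0⊕0⊕0⊕1⊕0⊕0⊕1⊕1⊕1⊕1⊕0⊕1⊕0⊕0 = 1
s8: b8⊕b9⊕b10⊕b11⊕b12⊕b13⊕b14⊕b15⊕b24⊕b25⊕b26⊕b27⊕b28⊕b29⊕b30⊕b31 = 0⊕0⊕0⊕0⊕0⊕1⊕0⊕0⊕1⊕1⊕1⊕0⊕0⊕1⊕0⊕0 = 1
s16: b16⊕b17⊕b18⊕b19⊕b20⊕b21⊕b22⊕b23⊕b24⊕b25⊕b26⊕b27⊕b28⊕b29⊕b30⊕b31 = 0⊕1⊕1⊕1⊕1⊕1⊕1⊕1⊕1⊕1⊕1⊕0⊕0⊕1⊕0⊕0 = 1
Syndrome (s16...s1) = 11111 → position 31.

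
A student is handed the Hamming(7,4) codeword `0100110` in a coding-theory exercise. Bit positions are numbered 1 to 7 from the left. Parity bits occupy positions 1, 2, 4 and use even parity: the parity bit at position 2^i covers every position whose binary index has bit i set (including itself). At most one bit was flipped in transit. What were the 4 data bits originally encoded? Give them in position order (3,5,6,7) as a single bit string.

s1: b1⊕b3⊕b5⊕b7 = 0⊕0⊕1⊕0 = 1
s2: b2⊕b3⊕b6⊕b7 = 1⊕0⊕1⊕0 = 0
s4: b4⊕b5⊕b6⊕b7 = 0⊕1⊕1⊕0 = 0
Syndrome (s4...s1) = 001 → position 1.
Flip bit 1: corrected codeword = 1100110
Data bits at positions 3,5,6,7: 0110

0110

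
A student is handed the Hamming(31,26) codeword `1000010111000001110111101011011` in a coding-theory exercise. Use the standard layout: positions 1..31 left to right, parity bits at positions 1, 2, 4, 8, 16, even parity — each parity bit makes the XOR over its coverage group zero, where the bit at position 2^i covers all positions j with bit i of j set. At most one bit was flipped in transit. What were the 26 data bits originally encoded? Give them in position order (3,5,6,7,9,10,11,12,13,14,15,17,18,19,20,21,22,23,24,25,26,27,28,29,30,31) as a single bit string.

s1: b1⊕b3⊕b5⊕b7⊕b9⊕b11⊕b13⊕b15⊕b17⊕b19⊕b21⊕b23⊕b25⊕b27⊕b29⊕b31 = 1⊕0⊕0⊕0⊕1⊕0⊕0⊕0⊕1⊕0⊕1⊕1⊕1⊕1⊕0⊕1 = 0
s2: b2⊕b3⊕b6⊕b7⊕b10⊕b11⊕b14⊕b15⊕b18⊕b19⊕b22⊕b23⊕b26⊕b27⊕b30⊕b31 = 0⊕0⊕1⊕0⊕1⊕0⊕0⊕0⊕1⊕0⊕1⊕1⊕0⊕1⊕1⊕1 = 0
s4: b4⊕b5⊕b6⊕b7⊕b12⊕b13⊕b14⊕b15⊕b20⊕b21⊕b22⊕b23⊕b28⊕b29⊕b30⊕b31 = 0⊕0⊕1⊕0⊕0⊕0⊕0⊕0⊕1⊕1⊕1⊕1⊕1⊕0⊕1⊕1 = 0
s8: b8⊕b9⊕b10⊕b11⊕b12⊕b13⊕b14⊕b15⊕b24⊕b25⊕b26⊕b27⊕b28⊕b29⊕b30⊕b31 = 1⊕1⊕1⊕0⊕0⊕0⊕0⊕0⊕0⊕1⊕0⊕1⊕1⊕0⊕1⊕1 = 0
s16: b16⊕b17⊕b18⊕b19⊕b20⊕b21⊕b22⊕b23⊕b24⊕b25⊕b26⊕b27⊕b28⊕b29⊕b30⊕b31 = 1⊕1⊕1⊕0⊕1⊕1⊕1⊕1⊕0⊕1⊕0⊕1⊕1⊕0⊕1⊕1 = 0
Syndrome (s16...s1) = 00000 → position 0 (no error).
No correction needed.
Data bits at positions 3,5,6,7,9,10,11,12,13,14,15,17,18,19,20,21,22,23,24,25,26,27,28,29,30,31: 00101100000110111101011011

00101100000110111101011011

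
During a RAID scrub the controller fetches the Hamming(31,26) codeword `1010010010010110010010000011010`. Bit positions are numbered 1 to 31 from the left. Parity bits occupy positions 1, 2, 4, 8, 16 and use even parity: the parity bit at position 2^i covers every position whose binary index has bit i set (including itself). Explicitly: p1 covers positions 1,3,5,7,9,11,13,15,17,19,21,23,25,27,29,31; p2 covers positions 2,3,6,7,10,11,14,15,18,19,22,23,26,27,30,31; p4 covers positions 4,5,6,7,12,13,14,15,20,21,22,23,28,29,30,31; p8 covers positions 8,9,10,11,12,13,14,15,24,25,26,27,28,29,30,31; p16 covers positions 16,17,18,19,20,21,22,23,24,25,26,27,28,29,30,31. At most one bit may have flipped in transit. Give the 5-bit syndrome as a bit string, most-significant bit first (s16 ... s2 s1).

11110

s1: b1⊕b3⊕b5⊕b7⊕b9⊕b11⊕b13⊕b15⊕b17⊕b19⊕b21⊕b23⊕b25⊕b27⊕b29⊕b31 = 1⊕1⊕0⊕0⊕1⊕0⊕0⊕1⊕0⊕0⊕1⊕0⊕0⊕1⊕0⊕0 = 0
s2: b2⊕b3⊕b6⊕b7⊕b10⊕b11⊕b14⊕b15⊕b18⊕b19⊕b22⊕b23⊕b26⊕b27⊕b30⊕b31 = 0⊕1⊕1⊕0⊕0⊕0⊕1⊕1⊕1⊕0⊕0⊕0⊕0⊕1⊕1⊕0 = 1
s4: b4⊕b5⊕b6⊕b7⊕b12⊕b13⊕b14⊕b15⊕b20⊕b21⊕b22⊕b23⊕b28⊕b29⊕b30⊕b31 = 0⊕0⊕1⊕0⊕1⊕0⊕1⊕1⊕0⊕1⊕0⊕0⊕1⊕0⊕1⊕0 = 1
s8: b8⊕b9⊕b10⊕b11⊕b12⊕b13⊕b14⊕b15⊕b24⊕b25⊕b26⊕b27⊕b28⊕b29⊕b30⊕b31 = 0⊕1⊕0⊕0⊕1⊕0⊕1⊕1⊕0⊕0⊕0⊕1⊕1⊕0⊕1⊕0 = 1
s16: b16⊕b17⊕b18⊕b19⊕b20⊕b21⊕b22⊕b23⊕b24⊕b25⊕b26⊕b27⊕b28⊕b29⊕b30⊕b31 = 0⊕0⊕1⊕0⊕0⊕1⊕0⊕0⊕0⊕0⊕0⊕1⊕1⊕0⊕1⊕0 = 1
Syndrome (s16...s1) = 11110 → position 30.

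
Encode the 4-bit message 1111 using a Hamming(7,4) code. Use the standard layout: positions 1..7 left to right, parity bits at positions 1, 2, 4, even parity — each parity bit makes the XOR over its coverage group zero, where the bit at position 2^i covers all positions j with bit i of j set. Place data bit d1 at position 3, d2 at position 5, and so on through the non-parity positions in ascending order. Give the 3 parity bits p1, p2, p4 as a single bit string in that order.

111

Place data bits at non-power-of-two positions: b3=1, b5=1, b6=1, b7=1.
p1 = XOR of data positions {3,5,7} = 1⊕1⊕1 = 1
p2 = XOR of data positions {3,6,7} = 1⊕1⊕1 = 1
p4 = XOR of data positions {5,6,7} = 1⊕1⊕1 = 1
Parity bits p1,p2,p4 = 111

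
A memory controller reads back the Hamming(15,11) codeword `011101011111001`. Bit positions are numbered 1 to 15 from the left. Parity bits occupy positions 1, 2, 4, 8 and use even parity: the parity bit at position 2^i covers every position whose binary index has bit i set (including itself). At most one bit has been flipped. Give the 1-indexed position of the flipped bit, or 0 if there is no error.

s1: b1⊕b3⊕b5⊕b7⊕b9⊕b11⊕b13⊕b15 = 0⊕1⊕0⊕0⊕1⊕1⊕0⊕1 = 0
s2: b2⊕b3⊕b6⊕b7⊕b10⊕b11⊕b14⊕b15 = 1⊕1⊕1⊕0⊕1⊕1⊕0⊕1 = 0
s4: b4⊕b5⊕b6⊕b7⊕b12⊕b13⊕b14⊕b15 = 1⊕0⊕1⊕0⊕1⊕0⊕0⊕1 = 0
s8: b8⊕b9⊕b10⊕b11⊕b12⊕b13⊕b14⊕b15 = 1⊕1⊕1⊕1⊕1⊕0⊕0⊕1 = 0
Syndrome (s8...s1) = 0000 → position 0 (no error).

0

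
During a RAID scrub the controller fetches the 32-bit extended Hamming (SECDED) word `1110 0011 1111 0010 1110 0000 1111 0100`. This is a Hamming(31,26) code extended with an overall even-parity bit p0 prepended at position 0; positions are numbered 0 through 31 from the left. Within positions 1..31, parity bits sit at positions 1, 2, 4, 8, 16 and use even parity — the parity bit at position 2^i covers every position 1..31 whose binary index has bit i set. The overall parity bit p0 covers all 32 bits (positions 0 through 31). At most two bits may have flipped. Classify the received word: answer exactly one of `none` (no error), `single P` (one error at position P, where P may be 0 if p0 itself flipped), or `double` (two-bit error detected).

s1: b1⊕b3⊕b5⊕b7⊕b9⊕b11⊕b13⊕b15⊕b17⊕b19⊕b21⊕b23⊕b25⊕b27⊕b29⊕b31 = 1⊕0⊕0⊕1⊕1⊕1⊕0⊕0⊕1⊕0⊕0⊕0⊕1⊕1⊕1⊕0 = 0
s2: b2⊕b3⊕b6⊕b7⊕b10⊕b11⊕b14⊕b15⊕b18⊕b19⊕b22⊕b23⊕b26⊕b27⊕b30⊕b31 = 1⊕0⊕1⊕1⊕1⊕1⊕1⊕0⊕1⊕0⊕0⊕0⊕1⊕1⊕0⊕0 = 1
s4: b4⊕b5⊕b6⊕b7⊕b12⊕b13⊕b14⊕b15⊕b20⊕b21⊕b22⊕b23⊕b28⊕b29⊕b30⊕b31 = 0⊕0⊕1⊕1⊕0⊕0⊕1⊕0⊕0⊕0⊕0⊕0⊕0⊕1⊕0⊕0 = 0
s8: b8⊕b9⊕b10⊕b11⊕b12⊕b13⊕b14⊕b15⊕b24⊕b25⊕b26⊕b27⊕b28⊕b29⊕b30⊕b31 = 1⊕1⊕1⊕1⊕0⊕0⊕1⊕0⊕1⊕1⊕1⊕1⊕0⊕1⊕0⊕0 = 0
s16: b16⊕b17⊕b18⊕b19⊕b20⊕b21⊕b22⊕b23⊕b24⊕b25⊕b26⊕b27⊕b28⊕b29⊕b30⊕b31 = 1⊕1⊕1⊕0⊕0⊕0⊕0⊕0⊕1⊕1⊕1⊕1⊕0⊕1⊕0⊕0 = 0
Syndrome (s16...s1) = 00010 → position 2.
Overall parity (XOR of all 32 bits, including p0): 1⊕1⊕1⊕0⊕0⊕0⊕1⊕1⊕1⊕1⊕1⊕1⊕0⊕0⊕1⊕0⊕1⊕1⊕1⊕0⊕0⊕0⊕0⊕0⊕1⊕1⊕1⊕1⊕0⊕1⊕0⊕0 = 0
Overall=0, syndrome position=2 → double-bit error detected (uncorrectable).

double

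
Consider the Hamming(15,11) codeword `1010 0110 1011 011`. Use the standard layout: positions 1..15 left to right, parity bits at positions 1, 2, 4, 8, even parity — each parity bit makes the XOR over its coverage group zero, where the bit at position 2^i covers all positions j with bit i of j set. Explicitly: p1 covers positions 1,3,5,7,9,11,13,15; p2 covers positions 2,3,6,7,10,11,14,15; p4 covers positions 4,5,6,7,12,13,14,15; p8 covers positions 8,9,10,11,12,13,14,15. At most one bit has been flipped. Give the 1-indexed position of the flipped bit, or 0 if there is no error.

12

s1: b1⊕b3⊕b5⊕b7⊕b9⊕b11⊕b13⊕b15 = 1⊕1⊕0⊕1⊕1⊕1⊕0⊕1 = 0
s2: b2⊕b3⊕b6⊕b7⊕b10⊕b11⊕b14⊕b15 = 0⊕1⊕1⊕1⊕0⊕1⊕1⊕1 = 0
s4: b4⊕b5⊕b6⊕b7⊕b12⊕b13⊕b14⊕b15 = 0⊕0⊕1⊕1⊕1⊕0⊕1⊕1 = 1
s8: b8⊕b9⊕b10⊕b11⊕b12⊕b13⊕b14⊕b15 = 0⊕1⊕0⊕1⊕1⊕0⊕1⊕1 = 1
Syndrome (s8...s1) = 1100 → position 12.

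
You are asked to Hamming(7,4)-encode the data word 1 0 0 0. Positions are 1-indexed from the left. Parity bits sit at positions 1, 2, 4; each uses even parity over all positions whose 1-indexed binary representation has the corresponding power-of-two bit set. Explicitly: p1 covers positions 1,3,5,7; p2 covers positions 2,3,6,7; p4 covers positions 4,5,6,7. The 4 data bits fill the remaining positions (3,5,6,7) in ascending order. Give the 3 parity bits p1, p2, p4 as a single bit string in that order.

110

Place data bits at non-power-of-two positions: b3=1, b5=0, b6=0, b7=0.
p1 = XOR of data positions {3,5,7} = 1⊕0⊕0 = 1
p2 = XOR of data positions {3,6,7} = 1⊕0⊕0 = 1
p4 = XOR of data positions {5,6,7} = 0⊕0⊕0 = 0
Parity bits p1,p2,p4 = 110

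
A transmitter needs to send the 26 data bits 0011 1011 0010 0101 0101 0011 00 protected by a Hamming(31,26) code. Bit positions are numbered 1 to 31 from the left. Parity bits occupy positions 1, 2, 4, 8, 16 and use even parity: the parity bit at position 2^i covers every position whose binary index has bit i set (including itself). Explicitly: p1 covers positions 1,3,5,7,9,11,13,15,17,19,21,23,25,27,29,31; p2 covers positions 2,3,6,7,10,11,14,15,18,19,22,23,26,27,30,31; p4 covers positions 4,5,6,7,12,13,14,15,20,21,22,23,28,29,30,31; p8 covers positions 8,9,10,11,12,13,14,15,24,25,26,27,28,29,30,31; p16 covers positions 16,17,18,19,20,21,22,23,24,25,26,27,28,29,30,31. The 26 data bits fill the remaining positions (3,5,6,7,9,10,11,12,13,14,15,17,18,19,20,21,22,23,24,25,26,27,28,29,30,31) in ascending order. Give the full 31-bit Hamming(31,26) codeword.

1000011110110010001010101001100

Place data bits at non-power-of-two positions: b3=0, b5=0, b6=1, b7=1, b9=1, b10=0, b11=1, b12=1, b13=0, b14=0, b15=1, b17=0, b18=0, b19=1, b20=0, b21=1, b22=0, b23=1, b24=0, b25=1, b26=0, b27=0, b28=1, b29=1, b30=0, b31=0.
p1 = XOR of data positions {3,5,7,9,11,13,15,17,19,21,23,25,27,29,31} = 0⊕0⊕1⊕1⊕1⊕0⊕1⊕0⊕1⊕1⊕1⊕1⊕0⊕1⊕0 = 1
p2 = XOR of data positions {3,6,7,10,11,14,15,18,19,22,23,26,27,30,31} = 0⊕1⊕1⊕0⊕1⊕0⊕1⊕0⊕1⊕0⊕1⊕0⊕0⊕0⊕0 = 0
p4 = XOR of data positions {5,6,7,12,13,14,15,20,21,22,23,28,29,30,31} = 0⊕1⊕1⊕1⊕0⊕0⊕1⊕0⊕1⊕0⊕1⊕1⊕1⊕0⊕0 = 0
p8 = XOR of data positions {9,10,11,12,13,14,15,24,25,26,27,28,29,30,31} = 1⊕0⊕1⊕1⊕0⊕0⊕1⊕0⊕1⊕0⊕0⊕1⊕1⊕0⊕0 = 1
p16 = XOR of data positions {17,18,19,20,21,22,23,24,25,26,27,28,29,30,31} = 0⊕0⊕1⊕0⊕1⊕0⊕1⊕0⊕1⊕0⊕0⊕1⊕1⊕0⊕0 = 0
Codeword b1..b31 = 1000011110110010001010101001100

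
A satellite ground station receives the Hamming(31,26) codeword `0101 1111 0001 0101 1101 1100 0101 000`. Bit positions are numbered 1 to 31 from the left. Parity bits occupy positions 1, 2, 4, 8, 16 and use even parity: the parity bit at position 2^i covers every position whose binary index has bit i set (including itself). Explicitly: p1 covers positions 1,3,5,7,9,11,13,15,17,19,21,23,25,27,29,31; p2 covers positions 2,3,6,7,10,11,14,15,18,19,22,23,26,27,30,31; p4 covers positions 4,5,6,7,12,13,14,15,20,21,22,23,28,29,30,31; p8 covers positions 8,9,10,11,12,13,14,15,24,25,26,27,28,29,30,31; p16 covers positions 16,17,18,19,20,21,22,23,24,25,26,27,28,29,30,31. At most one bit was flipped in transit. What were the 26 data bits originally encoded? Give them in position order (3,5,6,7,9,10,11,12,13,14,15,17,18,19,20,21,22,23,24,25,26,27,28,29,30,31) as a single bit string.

01110101010110111000101000

s1: b1⊕b3⊕b5⊕b7⊕b9⊕b11⊕b13⊕b15⊕b17⊕b19⊕b21⊕b23⊕b25⊕b27⊕b29⊕b31 = 0⊕0⊕1⊕1⊕0⊕0⊕0⊕0⊕1⊕0⊕1⊕0⊕0⊕0⊕0⊕0 = 0
s2: b2⊕b3⊕b6⊕b7⊕b10⊕b11⊕b14⊕b15⊕b18⊕b19⊕b22⊕b23⊕b26⊕b27⊕b30⊕b31 = 1⊕0⊕1⊕1⊕0⊕0⊕1⊕0⊕1⊕0⊕1⊕0⊕1⊕0⊕0⊕0 = 1
s4: b4⊕b5⊕b6⊕b7⊕b12⊕b13⊕b14⊕b15⊕b20⊕b21⊕b22⊕b23⊕b28⊕b29⊕b30⊕b31 = 1⊕1⊕1⊕1⊕1⊕0⊕1⊕0⊕1⊕1⊕1⊕0⊕1⊕0⊕0⊕0 = 0
s8: b8⊕b9⊕b10⊕b11⊕b12⊕b13⊕b14⊕b15⊕b24⊕b25⊕b26⊕b27⊕b28⊕b29⊕b30⊕b31 = 1⊕0⊕0⊕0⊕1⊕0⊕1⊕0⊕0⊕0⊕1⊕0⊕1⊕0⊕0⊕0 = 1
s16: b16⊕b17⊕b18⊕b19⊕b20⊕b21⊕b22⊕b23⊕b24⊕b25⊕b26⊕b27⊕b28⊕b29⊕b30⊕b31 = 1⊕1⊕1⊕0⊕1⊕1⊕1⊕0⊕0⊕0⊕1⊕0⊕1⊕0⊕0⊕0 = 0
Syndrome (s16...s1) = 01010 → position 10.
Flip bit 10: corrected codeword = 0101111101010101110111000101000
Data bits at positions 3,5,6,7,9,10,11,12,13,14,15,17,18,19,20,21,22,23,24,25,26,27,28,29,30,31: 01110101010110111000101000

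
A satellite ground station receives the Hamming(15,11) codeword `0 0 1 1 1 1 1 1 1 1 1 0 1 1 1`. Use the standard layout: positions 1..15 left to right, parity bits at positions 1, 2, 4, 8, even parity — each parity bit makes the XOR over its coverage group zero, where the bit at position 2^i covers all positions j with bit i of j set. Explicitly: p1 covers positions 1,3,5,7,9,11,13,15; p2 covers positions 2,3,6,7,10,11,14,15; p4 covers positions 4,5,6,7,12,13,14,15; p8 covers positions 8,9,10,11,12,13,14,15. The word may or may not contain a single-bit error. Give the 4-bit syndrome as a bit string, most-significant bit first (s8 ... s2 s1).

s1: b1⊕b3⊕b5⊕b7⊕b9⊕b11⊕b13⊕b15 = 0⊕1⊕1⊕1⊕1⊕1⊕1⊕1 = 1
s2: b2⊕b3⊕b6⊕b7⊕b10⊕b11⊕b14⊕b15 = 0⊕1⊕1⊕1⊕1⊕1⊕1⊕1 = 1
s4: b4⊕b5⊕b6⊕b7⊕b12⊕b13⊕b14⊕b15 = 1⊕1⊕1⊕1⊕0⊕1⊕1⊕1 = 1
s8: b8⊕b9⊕b10⊕b11⊕b12⊕b13⊕b14⊕b15 = 1⊕1⊕1⊕1⊕0⊕1⊕1⊕1 = 1
Syndrome (s8...s1) = 1111 → position 15.

1111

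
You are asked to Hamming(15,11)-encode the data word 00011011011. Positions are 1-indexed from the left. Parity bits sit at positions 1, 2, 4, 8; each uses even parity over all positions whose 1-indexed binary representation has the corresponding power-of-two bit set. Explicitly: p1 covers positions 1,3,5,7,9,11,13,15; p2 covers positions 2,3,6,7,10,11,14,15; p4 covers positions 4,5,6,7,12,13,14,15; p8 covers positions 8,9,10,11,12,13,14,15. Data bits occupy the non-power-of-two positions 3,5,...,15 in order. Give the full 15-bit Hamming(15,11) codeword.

000000111011011

Place data bits at non-power-of-two positions: b3=0, b5=0, b6=0, b7=1, b9=1, b10=0, b11=1, b12=1, b13=0, b14=1, b15=1.
p1 = XOR of data positions {3,5,7,9,11,13,15} = 0⊕0⊕1⊕1⊕1⊕0⊕1 = 0
p2 = XOR of data positions {3,6,7,10,11,14,15} = 0⊕0⊕1⊕0⊕1⊕1⊕1 = 0
p4 = XOR of data positions {5,6,7,12,13,14,15} = 0⊕0⊕1⊕1⊕0⊕1⊕1 = 0
p8 = XOR of data positions {9,10,11,12,13,14,15} = 1⊕0⊕1⊕1⊕0⊕1⊕1 = 1
Codeword b1..b15 = 000000111011011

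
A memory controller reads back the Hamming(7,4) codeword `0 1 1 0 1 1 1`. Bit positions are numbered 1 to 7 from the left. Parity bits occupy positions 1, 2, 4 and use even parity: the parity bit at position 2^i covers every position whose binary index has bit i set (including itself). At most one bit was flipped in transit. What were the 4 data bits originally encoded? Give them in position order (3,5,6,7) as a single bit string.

s1: b1⊕b3⊕b5⊕b7 = 0⊕1⊕1⊕1 = 1
s2: b2⊕b3⊕b6⊕b7 = 1⊕1⊕1⊕1 = 0
s4: b4⊕b5⊕b6⊕b7 = 0⊕1⊕1⊕1 = 1
Syndrome (s4...s1) = 101 → position 5.
Flip bit 5: corrected codeword = 0110011
Data bits at positions 3,5,6,7: 1011

1011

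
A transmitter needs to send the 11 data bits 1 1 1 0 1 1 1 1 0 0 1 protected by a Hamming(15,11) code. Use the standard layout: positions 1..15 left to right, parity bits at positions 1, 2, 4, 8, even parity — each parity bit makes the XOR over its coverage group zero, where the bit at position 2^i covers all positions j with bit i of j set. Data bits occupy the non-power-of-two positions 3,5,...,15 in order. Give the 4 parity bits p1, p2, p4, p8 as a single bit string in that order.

1101

Place data bits at non-power-of-two positions: b3=1, b5=1, b6=1, b7=0, b9=1, b10=1, b11=1, b12=1, b13=0, b14=0, b15=1.
p1 = XOR of data positions {3,5,7,9,11,13,15} = 1⊕1⊕0⊕1⊕1⊕0⊕1 = 1
p2 = XOR of data positions {3,6,7,10,11,14,15} = 1⊕1⊕0⊕1⊕1⊕0⊕1 = 1
p4 = XOR of data positions {5,6,7,12,13,14,15} = 1⊕1⊕0⊕1⊕0⊕0⊕1 = 0
p8 = XOR of data positions {9,10,11,12,13,14,15} = 1⊕1⊕1⊕1⊕0⊕0⊕1 = 1
Parity bits p1,p2,p4,p8 = 1101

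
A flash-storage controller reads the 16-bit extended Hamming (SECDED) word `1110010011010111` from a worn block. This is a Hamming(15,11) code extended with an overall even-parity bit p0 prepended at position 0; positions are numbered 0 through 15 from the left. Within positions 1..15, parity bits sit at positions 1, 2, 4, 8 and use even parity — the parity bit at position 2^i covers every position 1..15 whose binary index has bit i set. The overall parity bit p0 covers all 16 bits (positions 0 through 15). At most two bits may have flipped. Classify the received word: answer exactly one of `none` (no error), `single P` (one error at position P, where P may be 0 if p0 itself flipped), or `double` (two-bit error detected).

s1: b1⊕b3⊕b5⊕b7⊕b9⊕b11⊕b13⊕b15 = 1⊕0⊕1⊕0⊕1⊕1⊕1⊕1 = 0
s2: b2⊕b3⊕b6⊕b7⊕b10⊕b11⊕b14⊕b15 = 1⊕0⊕0⊕0⊕0⊕1⊕1⊕1 = 0
s4: b4⊕b5⊕b6⊕b7⊕b12⊕b13⊕b14⊕b15 = 0⊕1⊕0⊕0⊕0⊕1⊕1⊕1 = 0
s8: b8⊕b9⊕b10⊕b11⊕b12⊕b13⊕b14⊕b15 = 1⊕1⊕0⊕1⊕0⊕1⊕1⊕1 = 0
Syndrome (s8...s1) = 0000 → position 0 (no error).
Overall parity (XOR of all 16 bits, including p0): 1⊕1⊕1⊕0⊕0⊕1⊕0⊕0⊕1⊕1⊕0⊕1⊕0⊕1⊕1⊕1 = 0
Overall=0, syndrome position=0 → no error.

none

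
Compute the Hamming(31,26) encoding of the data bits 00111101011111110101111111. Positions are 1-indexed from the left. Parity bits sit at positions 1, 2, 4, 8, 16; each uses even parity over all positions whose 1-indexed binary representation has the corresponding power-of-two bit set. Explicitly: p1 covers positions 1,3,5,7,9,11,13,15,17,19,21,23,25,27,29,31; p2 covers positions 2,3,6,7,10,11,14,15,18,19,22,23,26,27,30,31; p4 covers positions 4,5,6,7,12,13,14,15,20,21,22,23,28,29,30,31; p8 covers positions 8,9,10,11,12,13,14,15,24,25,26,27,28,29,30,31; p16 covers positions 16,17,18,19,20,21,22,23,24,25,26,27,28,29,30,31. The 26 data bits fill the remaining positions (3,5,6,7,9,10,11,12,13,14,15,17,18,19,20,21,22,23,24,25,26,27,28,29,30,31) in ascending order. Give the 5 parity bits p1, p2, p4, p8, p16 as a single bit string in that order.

10001

Place data bits at non-power-of-two positions: b3=0, b5=0, b6=1, b7=1, b9=1, b10=1, b11=0, b12=1, b13=0, b14=1, b15=1, b17=1, b18=1, b19=1, b20=1, b21=1, b22=0, b23=1, b24=0, b25=1, b26=1, b27=1, b28=1, b29=1, b30=1, b31=1.
p1 = XOR of data positions {3,5,7,9,11,13,15,17,19,21,23,25,27,29,31} = 0⊕0⊕1⊕1⊕0⊕0⊕1⊕1⊕1⊕1⊕1⊕1⊕1⊕1⊕1 = 1
p2 = XOR of data positions {3,6,7,10,11,14,15,18,19,22,23,26,27,30,31} = 0⊕1⊕1⊕1⊕0⊕1⊕1⊕1⊕1⊕0⊕1⊕1⊕1⊕1⊕1 = 0
p4 = XOR of data positions {5,6,7,12,13,14,15,20,21,22,23,28,29,30,31} = 0⊕1⊕1⊕1⊕0⊕1⊕1⊕1⊕1⊕0⊕1⊕1⊕1⊕1⊕1 = 0
p8 = XOR of data positions {9,10,11,12,13,14,15,24,25,26,27,28,29,30,31} = 1⊕1⊕0⊕1⊕0⊕1⊕1⊕0⊕1⊕1⊕1⊕1⊕1⊕1⊕1 = 0
p16 = XOR of data positions {17,18,19,20,21,22,23,24,25,26,27,28,29,30,31} = 1⊕1⊕1⊕1⊕1⊕0⊕1⊕0⊕1⊕1⊕1⊕1⊕1⊕1⊕1 = 1
Parity bits p1,p2,p4,p8,p16 = 10001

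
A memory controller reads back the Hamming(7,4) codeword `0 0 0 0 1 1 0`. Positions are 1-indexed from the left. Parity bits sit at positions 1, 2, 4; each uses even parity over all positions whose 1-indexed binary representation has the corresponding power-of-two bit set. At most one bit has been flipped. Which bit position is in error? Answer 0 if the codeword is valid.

s1: b1⊕b3⊕b5⊕b7 = 0⊕0⊕1⊕0 = 1
s2: b2⊕b3⊕b6⊕b7 = 0⊕0⊕1⊕0 = 1
s4: b4⊕b5⊕b6⊕b7 = 0⊕1⊕1⊕0 = 0
Syndrome (s4...s1) = 011 → position 3.

3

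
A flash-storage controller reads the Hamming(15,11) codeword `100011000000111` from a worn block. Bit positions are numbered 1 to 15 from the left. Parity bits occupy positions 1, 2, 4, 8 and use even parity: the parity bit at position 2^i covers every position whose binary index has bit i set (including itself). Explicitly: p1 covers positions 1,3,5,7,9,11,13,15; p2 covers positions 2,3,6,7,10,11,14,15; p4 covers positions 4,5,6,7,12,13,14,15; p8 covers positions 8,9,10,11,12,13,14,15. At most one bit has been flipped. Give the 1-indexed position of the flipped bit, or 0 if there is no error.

s1: b1⊕b3⊕b5⊕b7⊕b9⊕b11⊕b13⊕b15 = 1⊕0⊕1⊕0⊕0⊕0⊕1⊕1 = 0
s2: b2⊕b3⊕b6⊕b7⊕b10⊕b11⊕b14⊕b15 = 0⊕0⊕1⊕0⊕0⊕0⊕1⊕1 = 1
s4: b4⊕b5⊕b6⊕b7⊕b12⊕b13⊕b14⊕b15 = 0⊕1⊕1⊕0⊕0⊕1⊕1⊕1 = 1
s8: b8⊕b9⊕b10⊕b11⊕b12⊕b13⊕b14⊕b15 = 0⊕0⊕0⊕0⊕0⊕1⊕1⊕1 = 1
Syndrome (s8...s1) = 1110 → position 14.

14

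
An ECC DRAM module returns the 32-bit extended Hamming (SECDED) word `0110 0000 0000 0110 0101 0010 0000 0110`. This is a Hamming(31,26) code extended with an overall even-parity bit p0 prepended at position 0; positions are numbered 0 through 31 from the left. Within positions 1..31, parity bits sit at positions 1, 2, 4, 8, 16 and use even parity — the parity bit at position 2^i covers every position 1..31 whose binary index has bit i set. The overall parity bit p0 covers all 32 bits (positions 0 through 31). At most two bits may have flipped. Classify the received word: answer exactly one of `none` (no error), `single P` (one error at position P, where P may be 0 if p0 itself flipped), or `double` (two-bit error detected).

s1: b1⊕b3⊕b5⊕b7⊕b9⊕b11⊕b13⊕b15⊕b17⊕b19⊕b21⊕b23⊕b25⊕b27⊕b29⊕b31 = 1⊕0⊕0⊕0⊕0⊕0⊕1⊕0⊕1⊕1⊕0⊕0⊕0⊕0⊕1⊕0 = 1
s2: b2⊕b3⊕b6⊕b7⊕b10⊕b11⊕b14⊕b15⊕b18⊕b19⊕b22⊕b23⊕b26⊕b27⊕b30⊕b31 = 1⊕0⊕0⊕0⊕0⊕0⊕1⊕0⊕0⊕1⊕1⊕0⊕0⊕0⊕1⊕0 = 1
s4: b4⊕b5⊕b6⊕b7⊕b12⊕b13⊕b14⊕b15⊕b20⊕b21⊕b22⊕b23⊕b28⊕b29⊕b30⊕b31 = 0⊕0⊕0⊕0⊕0⊕1⊕1⊕0⊕0⊕0⊕1⊕0⊕0⊕1⊕1⊕0 = 1
s8: b8⊕b9⊕b10⊕b11⊕b12⊕b13⊕b14⊕b15⊕b24⊕b25⊕b26⊕b27⊕b28⊕b29⊕b30⊕b31 = 0⊕0⊕0⊕0⊕0⊕1⊕1⊕0⊕0⊕0⊕0⊕0⊕0⊕1⊕1⊕0 = 0
s16: b16⊕b17⊕b18⊕b19⊕b20⊕b21⊕b22⊕b23⊕b24⊕b25⊕b26⊕b27⊕b28⊕b29⊕b30⊕b31 = 0⊕1⊕0⊕1⊕0⊕0⊕1⊕0⊕0⊕0⊕0⊕0⊕0⊕1⊕1⊕0 = 1
Syndrome (s16...s1) = 10111 → position 23.
Overall parity (XOR of all 32 bits, including p0): 0⊕1⊕1⊕0⊕0⊕0⊕0⊕0⊕0⊕0⊕0⊕0⊕0⊕1⊕1⊕0⊕0⊕1⊕0⊕1⊕0⊕0⊕1⊕0⊕0⊕0⊕0⊕0⊕0⊕1⊕1⊕0 = 1
Overall=1, syndrome position=23 → single-bit error at position 23.

single 23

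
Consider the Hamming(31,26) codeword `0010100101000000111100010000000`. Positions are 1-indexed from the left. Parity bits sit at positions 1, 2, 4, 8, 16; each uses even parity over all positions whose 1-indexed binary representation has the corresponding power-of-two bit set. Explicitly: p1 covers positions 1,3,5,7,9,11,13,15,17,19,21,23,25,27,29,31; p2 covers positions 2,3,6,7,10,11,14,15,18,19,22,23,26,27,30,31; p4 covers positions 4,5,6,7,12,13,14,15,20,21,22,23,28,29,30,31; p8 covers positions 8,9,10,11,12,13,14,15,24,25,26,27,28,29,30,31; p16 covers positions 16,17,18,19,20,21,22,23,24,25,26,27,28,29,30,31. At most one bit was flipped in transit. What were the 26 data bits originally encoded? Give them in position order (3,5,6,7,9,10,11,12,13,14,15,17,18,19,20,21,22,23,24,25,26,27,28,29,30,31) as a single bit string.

11000100000111100000000000

s1: b1⊕b3⊕b5⊕b7⊕b9⊕b11⊕b13⊕b15⊕b17⊕b19⊕b21⊕b23⊕b25⊕b27⊕b29⊕b31 = 0⊕1⊕1⊕0⊕0⊕0⊕0⊕0⊕1⊕1⊕0⊕0⊕0⊕0⊕0⊕0 = 0
s2: b2⊕b3⊕b6⊕b7⊕b10⊕b11⊕b14⊕b15⊕b18⊕b19⊕b22⊕b23⊕b26⊕b27⊕b30⊕b31 = 0⊕1⊕0⊕0⊕1⊕0⊕0⊕0⊕1⊕1⊕0⊕0⊕0⊕0⊕0⊕0 = 0
s4: b4⊕b5⊕b6⊕b7⊕b12⊕b13⊕b14⊕b15⊕b20⊕b21⊕b22⊕b23⊕b28⊕b29⊕b30⊕b31 = 0⊕1⊕0⊕0⊕0⊕0⊕0⊕0⊕1⊕0⊕0⊕0⊕0⊕0⊕0⊕0 = 0
s8: b8⊕b9⊕b10⊕b11⊕b12⊕b13⊕b14⊕b15⊕b24⊕b25⊕b26⊕b27⊕b28⊕b29⊕b30⊕b31 = 1⊕0⊕1⊕0⊕0⊕0⊕0⊕0⊕1⊕0⊕0⊕0⊕0⊕0⊕0⊕0 = 1
s16: b16⊕b17⊕b18⊕b19⊕b20⊕b21⊕b22⊕b23⊕b24⊕b25⊕b26⊕b27⊕b28⊕b29⊕b30⊕b31 = 0⊕1⊕1⊕1⊕1⊕0⊕0⊕0⊕1⊕0⊕0⊕0⊕0⊕0⊕0⊕0 = 1
Syndrome (s16...s1) = 11000 → position 24.
Flip bit 24: corrected codeword = 0010100101000000111100000000000
Data bits at positions 3,5,6,7,9,10,11,12,13,14,15,17,18,19,20,21,22,23,24,25,26,27,28,29,30,31: 11000100000111100000000000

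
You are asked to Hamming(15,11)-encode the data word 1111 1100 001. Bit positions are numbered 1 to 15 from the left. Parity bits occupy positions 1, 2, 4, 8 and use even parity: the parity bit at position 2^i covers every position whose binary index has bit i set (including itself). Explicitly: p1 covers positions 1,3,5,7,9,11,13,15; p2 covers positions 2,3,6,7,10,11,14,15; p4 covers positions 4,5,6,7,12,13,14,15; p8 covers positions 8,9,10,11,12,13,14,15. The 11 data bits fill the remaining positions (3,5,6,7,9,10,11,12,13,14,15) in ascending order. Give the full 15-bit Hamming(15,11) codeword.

Place data bits at non-power-of-two positions: b3=1, b5=1, b6=1, b7=1, b9=1, b10=1, b11=0, b12=0, b13=0, b14=0, b15=1.
p1 = XOR of data positions {3,5,7,9,11,13,15} = 1⊕1⊕1⊕1⊕0⊕0⊕1 = 1
p2 = XOR of data positions {3,6,7,10,11,14,15} = 1⊕1⊕1⊕1⊕0⊕0⊕1 = 1
p4 = XOR of data positions {5,6,7,12,13,14,15} = 1⊕1⊕1⊕0⊕0⊕0⊕1 = 0
p8 = XOR of data positions {9,10,11,12,13,14,15} = 1⊕1⊕0⊕0⊕0⊕0⊕1 = 1
Codeword b1..b15 = 111011111100001

111011111100001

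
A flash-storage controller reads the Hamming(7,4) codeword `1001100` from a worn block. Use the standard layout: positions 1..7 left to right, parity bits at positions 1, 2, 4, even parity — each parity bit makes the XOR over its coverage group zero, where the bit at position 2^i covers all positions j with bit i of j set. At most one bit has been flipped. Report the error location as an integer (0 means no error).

s1: b1⊕b3⊕b5⊕b7 = 1⊕0⊕1⊕0 = 0
s2: b2⊕b3⊕b6⊕b7 = 0⊕0⊕0⊕0 = 0
s4: b4⊕b5⊕b6⊕b7 = 1⊕1⊕0⊕0 = 0
Syndrome (s4...s1) = 000 → position 0 (no error).

0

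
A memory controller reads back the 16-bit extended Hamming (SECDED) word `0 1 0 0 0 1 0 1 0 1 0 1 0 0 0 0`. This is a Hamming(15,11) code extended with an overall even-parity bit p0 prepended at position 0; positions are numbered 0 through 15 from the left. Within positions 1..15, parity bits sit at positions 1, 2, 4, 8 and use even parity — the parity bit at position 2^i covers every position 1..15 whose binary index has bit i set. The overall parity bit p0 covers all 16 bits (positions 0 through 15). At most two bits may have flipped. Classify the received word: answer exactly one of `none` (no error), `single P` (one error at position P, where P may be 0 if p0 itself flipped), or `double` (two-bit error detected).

s1: b1⊕b3⊕b5⊕b7⊕b9⊕b11⊕b13⊕b15 = 1⊕0⊕1⊕1⊕1⊕1⊕0⊕0 = 1
s2: b2⊕b3⊕b6⊕b7⊕b10⊕b11⊕b14⊕b15 = 0⊕0⊕0⊕1⊕0⊕1⊕0⊕0 = 0
s4: b4⊕b5⊕b6⊕b7⊕b12⊕b13⊕b14⊕b15 = 0⊕1⊕0⊕1⊕0⊕0⊕0⊕0 = 0
s8: b8⊕b9⊕b10⊕b11⊕b12⊕b13⊕b14⊕b15 = 0⊕1⊕0⊕1⊕0⊕0⊕0⊕0 = 0
Syndrome (s8...s1) = 0001 → position 1.
Overall parity (XOR of all 16 bits, including p0): 0⊕1⊕0⊕0⊕0⊕1⊕0⊕1⊕0⊕1⊕0⊕1⊕0⊕0⊕0⊕0 = 1
Overall=1, syndrome position=1 → single-bit error at position 1.

single 1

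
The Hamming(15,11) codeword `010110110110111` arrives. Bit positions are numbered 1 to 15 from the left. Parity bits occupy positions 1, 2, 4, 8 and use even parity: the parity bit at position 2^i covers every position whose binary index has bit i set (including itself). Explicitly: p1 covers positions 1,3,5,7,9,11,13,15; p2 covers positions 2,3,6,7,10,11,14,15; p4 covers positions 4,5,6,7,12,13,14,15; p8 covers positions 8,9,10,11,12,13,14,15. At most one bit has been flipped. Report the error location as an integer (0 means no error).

s1: b1⊕b3⊕b5⊕b7⊕b9⊕b11⊕b13⊕b15 = 0⊕0⊕1⊕1⊕0⊕1⊕1⊕1 = 1
s2: b2⊕b3⊕b6⊕b7⊕b10⊕b11⊕b14⊕b15 = 1⊕0⊕0⊕1⊕1⊕1⊕1⊕1 = 0
s4: b4⊕b5⊕b6⊕b7⊕b12⊕b13⊕b14⊕b15 = 1⊕1⊕0⊕1⊕0⊕1⊕1⊕1 = 0
s8: b8⊕b9⊕b10⊕b11⊕b12⊕b13⊕b14⊕b15 = 1⊕0⊕1⊕1⊕0⊕1⊕1⊕1 = 0
Syndrome (s8...s1) = 0001 → position 1.

1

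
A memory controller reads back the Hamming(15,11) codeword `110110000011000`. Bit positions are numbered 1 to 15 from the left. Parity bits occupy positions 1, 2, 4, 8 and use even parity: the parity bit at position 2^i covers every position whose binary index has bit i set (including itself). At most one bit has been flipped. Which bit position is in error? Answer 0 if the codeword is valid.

5

s1: b1⊕b3⊕b5⊕b7⊕b9⊕b11⊕b13⊕b15 = 1⊕0⊕1⊕0⊕0⊕1⊕0⊕0 = 1
s2: b2⊕b3⊕b6⊕b7⊕b10⊕b11⊕b14⊕b15 = 1⊕0⊕0⊕0⊕0⊕1⊕0⊕0 = 0
s4: b4⊕b5⊕b6⊕b7⊕b12⊕b13⊕b14⊕b15 = 1⊕1⊕0⊕0⊕1⊕0⊕0⊕0 = 1
s8: b8⊕b9⊕b10⊕b11⊕b12⊕b13⊕b14⊕b15 = 0⊕0⊕0⊕1⊕1⊕0⊕0⊕0 = 0
Syndrome (s8...s1) = 0101 → position 5.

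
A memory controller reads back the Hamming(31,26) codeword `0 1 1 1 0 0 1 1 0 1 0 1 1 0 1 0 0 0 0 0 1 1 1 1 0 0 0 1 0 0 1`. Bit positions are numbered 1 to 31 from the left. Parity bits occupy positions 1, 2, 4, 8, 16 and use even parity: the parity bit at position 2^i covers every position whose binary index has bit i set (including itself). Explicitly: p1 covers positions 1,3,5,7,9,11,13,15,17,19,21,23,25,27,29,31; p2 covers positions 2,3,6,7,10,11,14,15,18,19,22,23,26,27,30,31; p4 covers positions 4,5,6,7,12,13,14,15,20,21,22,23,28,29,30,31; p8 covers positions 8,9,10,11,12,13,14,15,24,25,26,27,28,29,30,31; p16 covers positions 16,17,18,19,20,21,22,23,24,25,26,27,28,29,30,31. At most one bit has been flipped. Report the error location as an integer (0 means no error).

1

s1: b1⊕b3⊕b5⊕b7⊕b9⊕b11⊕b13⊕b15⊕b17⊕b19⊕b21⊕b23⊕b25⊕b27⊕b29⊕b31 = 0⊕1⊕0⊕1⊕0⊕0⊕1⊕1⊕0⊕0⊕1⊕1⊕0⊕0⊕0⊕1 = 1
s2: b2⊕b3⊕b6⊕b7⊕b10⊕b11⊕b14⊕b15⊕b18⊕b19⊕b22⊕b23⊕b26⊕b27⊕b30⊕b31 = 1⊕1⊕0⊕1⊕1⊕0⊕0⊕1⊕0⊕0⊕1⊕1⊕0⊕0⊕0⊕1 = 0
s4: b4⊕b5⊕b6⊕b7⊕b12⊕b13⊕b14⊕b15⊕b20⊕b21⊕b22⊕b23⊕b28⊕b29⊕b30⊕b31 = 1⊕0⊕0⊕1⊕1⊕1⊕0⊕1⊕0⊕1⊕1⊕1⊕1⊕0⊕0⊕1 = 0
s8: b8⊕b9⊕b10⊕b11⊕b12⊕b13⊕b14⊕b15⊕b24⊕b25⊕b26⊕b27⊕b28⊕b29⊕b30⊕b31 = 1⊕0⊕1⊕0⊕1⊕1⊕0⊕1⊕1⊕0⊕0⊕0⊕1⊕0⊕0⊕1 = 0
s16: b16⊕b17⊕b18⊕b19⊕b20⊕b21⊕b22⊕b23⊕b24⊕b25⊕b26⊕b27⊕b28⊕b29⊕b30⊕b31 = 0⊕0⊕0⊕0⊕0⊕1⊕1⊕1⊕1⊕0⊕0⊕0⊕1⊕0⊕0⊕1 = 0
Syndrome (s16...s1) = 00001 → position 1.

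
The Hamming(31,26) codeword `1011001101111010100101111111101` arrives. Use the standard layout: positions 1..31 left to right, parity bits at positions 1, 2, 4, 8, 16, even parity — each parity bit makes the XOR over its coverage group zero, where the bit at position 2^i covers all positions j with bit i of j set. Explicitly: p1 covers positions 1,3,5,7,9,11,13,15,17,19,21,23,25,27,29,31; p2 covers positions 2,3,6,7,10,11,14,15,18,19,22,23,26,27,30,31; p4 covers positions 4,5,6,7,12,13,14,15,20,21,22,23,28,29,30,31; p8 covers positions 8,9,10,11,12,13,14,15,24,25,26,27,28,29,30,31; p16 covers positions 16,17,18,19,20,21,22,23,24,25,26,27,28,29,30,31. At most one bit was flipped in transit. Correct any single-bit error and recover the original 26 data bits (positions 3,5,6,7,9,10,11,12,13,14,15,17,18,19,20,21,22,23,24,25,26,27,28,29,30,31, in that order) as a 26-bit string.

s1: b1⊕b3⊕b5⊕b7⊕b9⊕b11⊕b13⊕b15⊕b17⊕b19⊕b21⊕b23⊕b25⊕b27⊕b29⊕b31 = 1⊕1⊕0⊕1⊕0⊕1⊕1⊕1⊕1⊕0⊕0⊕1⊕1⊕1⊕1⊕1 = 0
s2: b2⊕b3⊕b6⊕b7⊕b10⊕b11⊕b14⊕b15⊕b18⊕b19⊕b22⊕b23⊕b26⊕b27⊕b30⊕b31 = 0⊕1⊕0⊕1⊕1⊕1⊕0⊕1⊕0⊕0⊕1⊕1⊕1⊕1⊕0⊕1 = 0
s4: b4⊕b5⊕b6⊕b7⊕b12⊕b13⊕b14⊕b15⊕b20⊕b21⊕b22⊕b23⊕b28⊕b29⊕b30⊕b31 = 1⊕0⊕0⊕1⊕1⊕1⊕0⊕1⊕1⊕0⊕1⊕1⊕1⊕1⊕0⊕1 = 1
s8: b8⊕b9⊕b10⊕b11⊕b12⊕b13⊕b14⊕b15⊕b24⊕b25⊕b26⊕b27⊕b28⊕b29⊕b30⊕b31 = 1⊕0⊕1⊕1⊕1⊕1⊕0⊕1⊕1⊕1⊕1⊕1⊕1⊕1⊕0⊕1 = 1
s16: b16⊕b17⊕b18⊕b19⊕b20⊕b21⊕b22⊕b23⊕b24⊕b25⊕b26⊕b27⊕b28⊕b29⊕b30⊕b31 = 0⊕1⊕0⊕0⊕1⊕0⊕1⊕1⊕1⊕1⊕1⊕1⊕1⊕1⊕0⊕1 = 1
Syndrome (s16...s1) = 11100 → position 28.
Flip bit 28: corrected codeword = 1011001101111010100101111110101
Data bits at positions 3,5,6,7,9,10,11,12,13,14,15,17,18,19,20,21,22,23,24,25,26,27,28,29,30,31: 10010111101100101111110101

10010111101100101111110101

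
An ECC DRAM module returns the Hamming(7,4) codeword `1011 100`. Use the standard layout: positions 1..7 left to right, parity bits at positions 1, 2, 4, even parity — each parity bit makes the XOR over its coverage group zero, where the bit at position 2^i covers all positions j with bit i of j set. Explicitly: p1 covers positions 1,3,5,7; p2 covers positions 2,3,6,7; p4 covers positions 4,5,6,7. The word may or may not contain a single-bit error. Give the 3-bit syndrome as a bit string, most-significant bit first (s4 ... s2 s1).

011

s1: b1⊕b3⊕b5⊕b7 = 1⊕1⊕1⊕0 = 1
s2: b2⊕b3⊕b6⊕b7 = 0⊕1⊕0⊕0 = 1
s4: b4⊕b5⊕b6⊕b7 = 1⊕1⊕0⊕0 = 0
Syndrome (s4...s1) = 011 → position 3.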